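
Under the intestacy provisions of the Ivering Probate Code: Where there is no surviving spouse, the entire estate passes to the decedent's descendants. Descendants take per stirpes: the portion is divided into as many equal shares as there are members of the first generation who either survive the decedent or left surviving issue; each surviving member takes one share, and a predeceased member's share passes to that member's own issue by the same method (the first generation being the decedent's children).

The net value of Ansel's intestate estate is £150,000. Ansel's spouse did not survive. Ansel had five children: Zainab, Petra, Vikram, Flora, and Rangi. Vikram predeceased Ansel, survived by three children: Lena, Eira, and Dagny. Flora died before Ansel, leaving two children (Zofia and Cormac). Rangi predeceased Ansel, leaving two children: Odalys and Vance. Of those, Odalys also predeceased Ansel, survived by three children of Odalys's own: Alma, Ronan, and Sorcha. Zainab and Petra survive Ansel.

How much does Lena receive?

The entire £150,000 passes to the descendants.
That amount (£150,000) is divided into 5 shares of £30,000: Zainab and Petra each take £30,000; Vikram's £30,000 share passes to Vikram's issue; Flora's £30,000 share passes to Flora's issue; Rangi's £30,000 share passes to Rangi's issue.
Vikram's share (£30,000) is divided into 3 shares of £10,000: Lena, Eira, and Dagny each take £10,000.
Flora's share (£30,000) is divided into 2 shares of £15,000: Zofia and Cormac each take £15,000.
Rangi's share (£30,000) is divided into 2 shares of £15,000: Vance takes £15,000; Odalys's £15,000 share passes to Odalys's issue.
Odalys's share (£15,000) is divided into 3 shares of £5,000: Alma, Ronan, and Sorcha each take £5,000.

Lena receives £10,000.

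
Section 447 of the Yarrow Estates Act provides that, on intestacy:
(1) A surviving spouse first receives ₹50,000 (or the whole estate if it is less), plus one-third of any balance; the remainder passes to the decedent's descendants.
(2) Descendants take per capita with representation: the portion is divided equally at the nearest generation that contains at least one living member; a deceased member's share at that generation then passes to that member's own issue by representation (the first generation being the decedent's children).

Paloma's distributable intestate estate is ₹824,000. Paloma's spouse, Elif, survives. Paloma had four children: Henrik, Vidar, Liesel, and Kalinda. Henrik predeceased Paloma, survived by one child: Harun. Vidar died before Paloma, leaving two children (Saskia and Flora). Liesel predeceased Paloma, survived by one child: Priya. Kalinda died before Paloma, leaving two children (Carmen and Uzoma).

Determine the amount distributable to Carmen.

Elif first takes ₹50,000, leaving a balance of ₹774,000. Elif then takes one-third of the balance (₹258,000), for a total of ₹308,000. The remaining ₹516,000 passes to the descendants.
No child survives, so the initial division is made at the grandchildren's generation.
The descendants' portion (₹516,000) is divided into 6 shares of ₹86,000: Harun, Saskia, Flora, Priya, Carmen, and Uzoma each take ₹86,000.

Carmen receives ₹86,000.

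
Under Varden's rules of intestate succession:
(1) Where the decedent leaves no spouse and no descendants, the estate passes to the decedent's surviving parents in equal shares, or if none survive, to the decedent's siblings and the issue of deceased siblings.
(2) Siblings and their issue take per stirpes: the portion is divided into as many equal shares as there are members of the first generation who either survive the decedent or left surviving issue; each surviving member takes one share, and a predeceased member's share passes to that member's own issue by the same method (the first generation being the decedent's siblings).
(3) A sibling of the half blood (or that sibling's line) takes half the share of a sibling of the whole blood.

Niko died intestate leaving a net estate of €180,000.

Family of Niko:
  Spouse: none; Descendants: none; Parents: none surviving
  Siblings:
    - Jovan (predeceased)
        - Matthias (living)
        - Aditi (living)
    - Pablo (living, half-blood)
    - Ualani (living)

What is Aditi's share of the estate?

Aditi receives €36,000.

The entire €180,000 passes to the siblings and their issue.
Counting each half-blood sibling's line as half a unit, there are 5/2 units in €180,000, so one unit is €72,000. Whole-blood lines (Jovan and Ualani) take €72,000 each; half-blood lines (Pablo) take €36,000 each.
Jovan's share (€72,000) is divided into 2 shares of €36,000: Matthias and Aditi each take €36,000.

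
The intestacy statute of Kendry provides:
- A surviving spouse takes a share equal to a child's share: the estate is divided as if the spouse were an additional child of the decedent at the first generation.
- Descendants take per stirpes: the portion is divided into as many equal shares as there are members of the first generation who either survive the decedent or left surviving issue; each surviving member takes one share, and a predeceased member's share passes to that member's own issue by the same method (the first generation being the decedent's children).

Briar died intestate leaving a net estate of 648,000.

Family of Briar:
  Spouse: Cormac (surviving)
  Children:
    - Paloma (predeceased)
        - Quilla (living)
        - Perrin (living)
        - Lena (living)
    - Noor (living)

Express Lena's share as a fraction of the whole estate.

Lena receives 1/9 of the estate.

The spouse counts as an additional share at the children's level, so there are 3 primary shares of 216,000. Cormac takes one such share (216,000).
The children's combined portion (432,000) is divided into 2 shares of 216,000: Noor takes 216,000; Paloma's 216,000 share passes to Paloma's issue.
Paloma's share (216,000) is divided into 3 shares of 72,000: Quilla, Perrin, and Lena each take 72,000.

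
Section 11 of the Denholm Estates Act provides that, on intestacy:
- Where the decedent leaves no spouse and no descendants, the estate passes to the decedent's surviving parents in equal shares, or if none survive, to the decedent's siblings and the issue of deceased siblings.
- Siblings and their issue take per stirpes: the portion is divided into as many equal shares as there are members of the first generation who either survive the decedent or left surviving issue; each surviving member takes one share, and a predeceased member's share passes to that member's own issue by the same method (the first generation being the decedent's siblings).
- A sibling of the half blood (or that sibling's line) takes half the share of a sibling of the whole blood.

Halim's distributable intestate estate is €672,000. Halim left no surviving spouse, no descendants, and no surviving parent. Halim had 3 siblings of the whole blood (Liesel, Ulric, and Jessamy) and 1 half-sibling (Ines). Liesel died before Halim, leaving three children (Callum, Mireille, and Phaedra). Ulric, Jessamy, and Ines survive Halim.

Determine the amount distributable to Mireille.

Mireille receives €64,000.

The entire €672,000 passes to the siblings and their issue.
Counting each half-blood sibling's line as half a unit, there are 7/2 units in €672,000, so one unit is €192,000. Whole-blood lines (Liesel, Ulric, and Jessamy) take €192,000 each; half-blood lines (Ines) take €96,000 each.
Liesel's share (€192,000) is divided into 3 shares of €64,000: Callum, Mireille, and Phaedra each take €64,000.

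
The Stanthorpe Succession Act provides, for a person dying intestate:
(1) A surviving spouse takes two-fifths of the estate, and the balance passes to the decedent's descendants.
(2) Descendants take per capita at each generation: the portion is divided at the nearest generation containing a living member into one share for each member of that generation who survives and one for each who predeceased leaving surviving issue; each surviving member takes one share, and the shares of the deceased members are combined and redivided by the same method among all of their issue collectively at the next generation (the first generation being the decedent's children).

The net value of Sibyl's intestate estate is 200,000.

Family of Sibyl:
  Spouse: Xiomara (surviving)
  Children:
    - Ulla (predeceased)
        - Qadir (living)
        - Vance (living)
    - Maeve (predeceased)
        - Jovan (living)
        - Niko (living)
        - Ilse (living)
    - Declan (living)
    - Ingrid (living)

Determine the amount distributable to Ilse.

Xiomara takes two-fifths of 200,000 = 80,000. The remaining 120,000 passes to the descendants.
The descendants' portion (120,000) is divided at the children's generation into 4 shares of 30,000. Declan and Ingrid each take 30,000. The 2 shares of the deceased (Ulla and Maeve) are combined into a pool of 60,000.
That pool (60,000) is divided at the grandchildren's generation equally among Qadir, Vance, Jovan, Niko, and Ilse: 12,000 each.

Ilse receives 12,000.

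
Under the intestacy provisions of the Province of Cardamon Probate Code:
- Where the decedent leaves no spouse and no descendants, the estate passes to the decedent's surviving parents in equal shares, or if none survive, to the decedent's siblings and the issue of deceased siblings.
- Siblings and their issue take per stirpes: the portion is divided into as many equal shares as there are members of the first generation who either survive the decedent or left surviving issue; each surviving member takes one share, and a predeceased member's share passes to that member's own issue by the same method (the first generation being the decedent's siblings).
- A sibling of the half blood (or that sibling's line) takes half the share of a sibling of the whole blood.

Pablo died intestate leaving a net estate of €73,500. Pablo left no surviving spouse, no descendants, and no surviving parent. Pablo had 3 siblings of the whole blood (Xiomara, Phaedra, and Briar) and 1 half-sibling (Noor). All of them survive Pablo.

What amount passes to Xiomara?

Xiomara receives €21,000.

The entire €73,500 passes to the siblings and their issue.
Counting each half-blood sibling's line as half a unit, there are 7/2 units in €73,500, so one unit is €21,000. Whole-blood lines (Xiomara, Phaedra, and Briar) take €21,000 each; half-blood lines (Noor) take €10,500 each.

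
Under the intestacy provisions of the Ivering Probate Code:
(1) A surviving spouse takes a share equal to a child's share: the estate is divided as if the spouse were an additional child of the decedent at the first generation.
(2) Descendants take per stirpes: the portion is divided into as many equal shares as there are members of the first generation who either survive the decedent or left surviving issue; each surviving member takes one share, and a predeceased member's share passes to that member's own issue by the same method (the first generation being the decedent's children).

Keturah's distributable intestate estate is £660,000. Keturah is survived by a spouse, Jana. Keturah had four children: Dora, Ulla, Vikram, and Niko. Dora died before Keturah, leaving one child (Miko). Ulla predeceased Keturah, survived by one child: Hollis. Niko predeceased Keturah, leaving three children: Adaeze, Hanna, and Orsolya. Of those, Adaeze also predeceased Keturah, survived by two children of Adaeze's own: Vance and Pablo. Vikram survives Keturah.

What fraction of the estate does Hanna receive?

The spouse counts as an additional share at the children's level, so there are 5 primary shares of £132,000. Jana takes one such share (£132,000).
The children's combined portion (£528,000) is divided into 4 shares of £132,000: Vikram takes £132,000; Dora's £132,000 share passes to Dora's issue; Ulla's £132,000 share passes to Ulla's issue; Niko's £132,000 share passes to Niko's issue.
Dora's share (£132,000) passes entirely to Miko.
Ulla's share (£132,000) passes entirely to Hollis.
Niko's share (£132,000) is divided into 3 shares of £44,000: Hanna and Orsolya each take £44,000; Adaeze's £44,000 share passes to Adaeze's issue.
Adaeze's share (£44,000) is divided into 2 shares of £22,000: Vance and Pablo each take £22,000.

Hanna receives 1/15 of the estate.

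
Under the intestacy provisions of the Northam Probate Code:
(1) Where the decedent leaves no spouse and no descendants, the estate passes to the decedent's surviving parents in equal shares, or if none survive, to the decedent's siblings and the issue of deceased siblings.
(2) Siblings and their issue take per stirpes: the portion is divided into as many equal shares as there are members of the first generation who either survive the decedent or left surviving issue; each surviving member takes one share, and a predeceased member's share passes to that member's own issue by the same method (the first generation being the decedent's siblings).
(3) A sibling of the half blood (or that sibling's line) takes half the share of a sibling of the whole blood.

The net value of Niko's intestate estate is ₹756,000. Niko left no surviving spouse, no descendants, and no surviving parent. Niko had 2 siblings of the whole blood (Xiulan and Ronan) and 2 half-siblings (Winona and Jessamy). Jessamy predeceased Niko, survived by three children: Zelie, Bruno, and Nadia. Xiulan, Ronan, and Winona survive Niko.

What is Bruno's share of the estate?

Bruno receives ₹42,000.

The entire ₹756,000 passes to the siblings and their issue.
Counting each half-blood sibling's line as half a unit, there are 3 units in ₹756,000, so one unit is ₹252,000. Whole-blood lines (Xiulan and Ronan) take ₹252,000 each; half-blood lines (Winona and Jessamy) take ₹126,000 each.
Jessamy's share (₹126,000) is divided into 3 shares of ₹42,000: Zelie, Bruno, and Nadia each take ₹42,000.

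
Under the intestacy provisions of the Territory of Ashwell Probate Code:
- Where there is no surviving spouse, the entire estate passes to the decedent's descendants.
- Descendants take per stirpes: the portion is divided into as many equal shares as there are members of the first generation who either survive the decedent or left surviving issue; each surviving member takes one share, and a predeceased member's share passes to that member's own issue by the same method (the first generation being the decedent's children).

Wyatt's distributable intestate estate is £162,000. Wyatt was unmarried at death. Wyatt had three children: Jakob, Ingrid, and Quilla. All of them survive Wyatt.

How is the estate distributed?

Jakob: £54,000; Ingrid: £54,000; Quilla: £54,000

The entire £162,000 passes to the descendants.
That amount (£162,000) is divided into 3 shares of £54,000: Jakob, Ingrid, and Quilla each take £54,000.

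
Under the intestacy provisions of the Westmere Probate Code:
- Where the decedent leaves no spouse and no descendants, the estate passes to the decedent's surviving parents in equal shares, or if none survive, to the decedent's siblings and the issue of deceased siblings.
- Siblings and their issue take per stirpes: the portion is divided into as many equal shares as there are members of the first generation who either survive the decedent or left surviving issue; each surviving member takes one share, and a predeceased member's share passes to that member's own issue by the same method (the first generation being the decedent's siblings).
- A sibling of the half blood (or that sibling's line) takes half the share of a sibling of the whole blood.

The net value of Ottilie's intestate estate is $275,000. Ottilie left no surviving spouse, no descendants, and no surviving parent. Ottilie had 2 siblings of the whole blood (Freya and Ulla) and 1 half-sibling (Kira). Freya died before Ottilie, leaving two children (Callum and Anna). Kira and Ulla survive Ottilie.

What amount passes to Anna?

The entire $275,000 passes to the siblings and their issue.
Counting each half-blood sibling's line as half a unit, there are 5/2 units in $275,000, so one unit is $110,000. Whole-blood lines (Freya and Ulla) take $110,000 each; half-blood lines (Kira) take $55,000 each.
Freya's share ($110,000) is divided into 2 shares of $55,000: Callum and Anna each take $55,000.

Anna receives $55,000.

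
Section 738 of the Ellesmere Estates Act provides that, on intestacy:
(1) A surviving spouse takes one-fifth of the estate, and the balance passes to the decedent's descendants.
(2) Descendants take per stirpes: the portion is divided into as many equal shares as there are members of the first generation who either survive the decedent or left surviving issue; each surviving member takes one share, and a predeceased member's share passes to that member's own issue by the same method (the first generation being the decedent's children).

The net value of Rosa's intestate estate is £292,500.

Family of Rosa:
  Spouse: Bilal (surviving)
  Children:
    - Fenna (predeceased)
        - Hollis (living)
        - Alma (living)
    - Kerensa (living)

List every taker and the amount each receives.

Bilal: £58,500; Hollis: £58,500; Alma: £58,500; Kerensa: £117,000

Bilal takes one-fifth of £292,500 = £58,500. The remaining £234,000 passes to the descendants.
The descendants' portion (£234,000) is divided into 2 shares of £117,000: Kerensa takes £117,000; Fenna's £117,000 share passes to Fenna's issue.
Fenna's share (£117,000) is divided into 2 shares of £58,500: Hollis and Alma each take £58,500.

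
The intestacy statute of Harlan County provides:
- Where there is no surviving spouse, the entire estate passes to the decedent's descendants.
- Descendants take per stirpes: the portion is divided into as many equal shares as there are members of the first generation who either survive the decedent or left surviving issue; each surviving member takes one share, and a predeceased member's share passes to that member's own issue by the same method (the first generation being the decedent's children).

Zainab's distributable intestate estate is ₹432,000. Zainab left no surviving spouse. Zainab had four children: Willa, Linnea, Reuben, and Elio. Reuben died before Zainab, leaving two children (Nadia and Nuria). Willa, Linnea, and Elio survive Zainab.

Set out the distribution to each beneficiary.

Willa: ₹108,000; Linnea: ₹108,000; Nadia: ₹54,000; Nuria: ₹54,000; Elio: ₹108,000

The entire ₹432,000 passes to the descendants.
That amount (₹432,000) is divided into 4 shares of ₹108,000: Willa, Linnea, and Elio each take ₹108,000; Reuben's ₹108,000 share passes to Reuben's issue.
Reuben's share (₹108,000) is divided into 2 shares of ₹54,000: Nadia and Nuria each take ₹54,000.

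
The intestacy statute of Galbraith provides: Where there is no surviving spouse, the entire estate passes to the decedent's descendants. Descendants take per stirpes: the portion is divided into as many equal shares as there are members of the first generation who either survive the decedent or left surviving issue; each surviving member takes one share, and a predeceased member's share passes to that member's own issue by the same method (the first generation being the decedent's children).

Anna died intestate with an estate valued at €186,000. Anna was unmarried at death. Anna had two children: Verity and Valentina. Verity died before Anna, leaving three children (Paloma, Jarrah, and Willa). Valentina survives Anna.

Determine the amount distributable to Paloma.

Paloma receives €31,000.

The entire €186,000 passes to the descendants.
That amount (€186,000) is divided into 2 shares of €93,000: Valentina takes €93,000; Verity's €93,000 share passes to Verity's issue.
Verity's share (€93,000) is divided into 3 shares of €31,000: Paloma, Jarrah, and Willa each take €31,000.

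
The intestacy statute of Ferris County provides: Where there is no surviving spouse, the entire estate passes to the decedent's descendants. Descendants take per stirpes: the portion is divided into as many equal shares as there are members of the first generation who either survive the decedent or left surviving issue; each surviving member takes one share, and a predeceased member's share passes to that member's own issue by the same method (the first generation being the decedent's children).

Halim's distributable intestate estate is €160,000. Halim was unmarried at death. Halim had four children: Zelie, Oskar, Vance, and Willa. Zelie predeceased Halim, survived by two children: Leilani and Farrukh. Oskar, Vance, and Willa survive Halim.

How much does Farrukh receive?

Farrukh receives €20,000.

The entire €160,000 passes to the descendants.
That amount (€160,000) is divided into 4 shares of €40,000: Oskar, Vance, and Willa each take €40,000; Zelie's €40,000 share passes to Zelie's issue.
Zelie's share (€40,000) is divided into 2 shares of €20,000: Leilani and Farrukh each take €20,000.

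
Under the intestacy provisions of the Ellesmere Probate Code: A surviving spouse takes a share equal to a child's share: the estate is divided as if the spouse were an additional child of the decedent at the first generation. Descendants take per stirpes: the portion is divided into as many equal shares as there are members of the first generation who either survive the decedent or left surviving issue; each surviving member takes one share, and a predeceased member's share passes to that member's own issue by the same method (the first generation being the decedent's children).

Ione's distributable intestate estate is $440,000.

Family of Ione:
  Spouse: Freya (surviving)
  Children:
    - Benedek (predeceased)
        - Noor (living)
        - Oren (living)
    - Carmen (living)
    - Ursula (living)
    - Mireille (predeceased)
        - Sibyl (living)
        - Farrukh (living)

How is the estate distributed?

Freya: $88,000; Noor: $44,000; Oren: $44,000; Carmen: $88,000; Ursula: $88,000; Sibyl: $44,000; Farrukh: $44,000

The spouse counts as an additional share at the children's level, so there are 5 primary shares of $88,000. Freya takes one such share ($88,000).
The children's combined portion ($352,000) is divided into 4 shares of $88,000: Carmen and Ursula each take $88,000; Benedek's $88,000 share passes to Benedek's issue; Mireille's $88,000 share passes to Mireille's issue.
Benedek's share ($88,000) is divided into 2 shares of $44,000: Noor and Oren each take $44,000.
Mireille's share ($88,000) is divided into 2 shares of $44,000: Sibyl and Farrukh each take $44,000.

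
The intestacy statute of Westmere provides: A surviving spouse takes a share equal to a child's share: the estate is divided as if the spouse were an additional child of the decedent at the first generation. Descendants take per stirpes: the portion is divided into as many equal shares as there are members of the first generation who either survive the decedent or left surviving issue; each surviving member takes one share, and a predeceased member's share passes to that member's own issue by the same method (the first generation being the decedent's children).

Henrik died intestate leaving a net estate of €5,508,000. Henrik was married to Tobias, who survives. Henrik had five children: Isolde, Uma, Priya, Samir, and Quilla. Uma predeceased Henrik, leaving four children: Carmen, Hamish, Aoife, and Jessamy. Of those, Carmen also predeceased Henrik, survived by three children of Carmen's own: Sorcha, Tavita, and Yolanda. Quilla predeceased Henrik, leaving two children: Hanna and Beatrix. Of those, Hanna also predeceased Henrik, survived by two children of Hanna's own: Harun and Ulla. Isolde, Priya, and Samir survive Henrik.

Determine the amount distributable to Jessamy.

The spouse counts as an additional share at the children's level, so there are 6 primary shares of €918,000. Tobias takes one such share (€918,000).
The children's combined portion (€4,590,000) is divided into 5 shares of €918,000: Isolde, Priya, and Samir each take €918,000; Uma's €918,000 share passes to Uma's issue; Quilla's €918,000 share passes to Quilla's issue.
Uma's share (€918,000) is divided into 4 shares of €229,500: Hamish, Aoife, and Jessamy each take €229,500; Carmen's €229,500 share passes to Carmen's issue.
Carmen's share (€229,500) is divided into 3 shares of €76,500: Sorcha, Tavita, and Yolanda each take €76,500.
Quilla's share (€918,000) is divided into 2 shares of €459,000: Beatrix takes €459,000; Hanna's €459,000 share passes to Hanna's issue.
Hanna's share (€459,000) is divided into 2 shares of €229,500: Harun and Ulla each take €229,500.

Jessamy receives €229,500.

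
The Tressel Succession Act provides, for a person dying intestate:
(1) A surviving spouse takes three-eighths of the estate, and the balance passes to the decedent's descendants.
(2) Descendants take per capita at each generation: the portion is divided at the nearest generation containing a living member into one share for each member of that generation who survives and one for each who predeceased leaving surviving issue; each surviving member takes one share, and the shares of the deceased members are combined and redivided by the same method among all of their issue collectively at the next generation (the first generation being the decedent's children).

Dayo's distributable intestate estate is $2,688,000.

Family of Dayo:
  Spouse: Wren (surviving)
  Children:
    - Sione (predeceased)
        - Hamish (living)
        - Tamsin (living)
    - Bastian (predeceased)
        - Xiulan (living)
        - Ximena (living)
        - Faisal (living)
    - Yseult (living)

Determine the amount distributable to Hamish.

Hamish receives $224,000.

Wren takes three-eighths of $2,688,000 = $1,008,000. The remaining $1,680,000 passes to the descendants.
The descendants' portion ($1,680,000) is divided at the children's generation into 3 shares of $560,000. Yseult takes $560,000. The 2 shares of the deceased (Sione and Bastian) are combined into a pool of $1,120,000.
That pool ($1,120,000) is divided at the grandchildren's generation equally among Hamish, Tamsin, Xiulan, Ximena, and Faisal: $224,000 each.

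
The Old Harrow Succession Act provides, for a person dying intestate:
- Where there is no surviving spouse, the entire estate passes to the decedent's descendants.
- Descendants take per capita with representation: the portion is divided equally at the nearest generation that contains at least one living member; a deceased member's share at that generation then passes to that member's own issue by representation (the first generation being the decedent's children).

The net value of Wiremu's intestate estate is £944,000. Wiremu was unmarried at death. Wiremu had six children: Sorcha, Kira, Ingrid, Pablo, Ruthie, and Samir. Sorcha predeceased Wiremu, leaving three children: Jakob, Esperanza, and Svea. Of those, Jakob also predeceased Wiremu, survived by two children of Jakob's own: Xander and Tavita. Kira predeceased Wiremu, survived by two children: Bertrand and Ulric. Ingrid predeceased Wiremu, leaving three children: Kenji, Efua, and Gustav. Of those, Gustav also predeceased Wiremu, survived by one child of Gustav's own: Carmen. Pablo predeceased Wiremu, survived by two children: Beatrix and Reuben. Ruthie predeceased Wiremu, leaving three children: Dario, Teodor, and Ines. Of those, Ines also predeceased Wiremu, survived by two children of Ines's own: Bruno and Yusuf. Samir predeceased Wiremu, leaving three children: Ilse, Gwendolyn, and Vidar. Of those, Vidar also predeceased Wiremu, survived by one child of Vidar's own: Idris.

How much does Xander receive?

The entire £944,000 passes to the descendants.
No child survives, so the initial division is made at the grandchildren's generation.
That amount (£944,000) is divided into 16 shares of £59,000: Esperanza, Svea, Bertrand, Ulric, Kenji, Efua, Beatrix, Reuben, Dario, Teodor, Ilse, and Gwendolyn each take £59,000; Jakob's £59,000 share passes to Jakob's issue; Gustav's £59,000 share passes to Gustav's issue; Ines's £59,000 share passes to Ines's issue; Vidar's £59,000 share passes to Vidar's issue.
Jakob's share (£59,000) is divided into 2 shares of £29,500: Xander and Tavita each take £29,500.
Gustav's share (£59,000) passes entirely to Carmen.
Ines's share (£59,000) is divided into 2 shares of £29,500: Bruno and Yusuf each take £29,500.
Vidar's share (£59,000) passes entirely to Idris.

Xander receives £29,500.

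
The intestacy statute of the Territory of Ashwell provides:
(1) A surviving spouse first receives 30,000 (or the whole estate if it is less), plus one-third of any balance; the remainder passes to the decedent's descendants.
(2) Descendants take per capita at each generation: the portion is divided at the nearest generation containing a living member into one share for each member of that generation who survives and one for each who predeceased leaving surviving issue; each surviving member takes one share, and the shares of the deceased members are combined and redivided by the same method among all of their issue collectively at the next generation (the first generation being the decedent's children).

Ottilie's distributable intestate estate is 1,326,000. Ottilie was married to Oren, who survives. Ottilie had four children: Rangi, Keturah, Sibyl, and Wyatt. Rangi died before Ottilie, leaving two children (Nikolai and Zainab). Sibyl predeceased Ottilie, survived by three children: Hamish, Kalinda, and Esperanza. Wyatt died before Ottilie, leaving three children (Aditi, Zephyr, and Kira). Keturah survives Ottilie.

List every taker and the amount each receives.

Oren: 462,000; Nikolai: 81,000; Zainab: 81,000; Keturah: 216,000; Hamish: 81,000; Kalinda: 81,000; Esperanza: 81,000; Aditi: 81,000; Zephyr: 81,000; Kira: 81,000

Oren first takes 30,000, leaving a balance of 1,296,000. Oren then takes one-third of the balance (432,000), for a total of 462,000. The remaining 864,000 passes to the descendants.
The descendants' portion (864,000) is divided at the children's generation into 4 shares of 216,000. Keturah takes 216,000. The 3 shares of the deceased (Rangi, Sibyl, and Wyatt) are combined into a pool of 648,000.
That pool (648,000) is divided at the grandchildren's generation equally among Nikolai, Zainab, Hamish, Kalinda, Esperanza, Aditi, Zephyr, and Kira: 81,000 each.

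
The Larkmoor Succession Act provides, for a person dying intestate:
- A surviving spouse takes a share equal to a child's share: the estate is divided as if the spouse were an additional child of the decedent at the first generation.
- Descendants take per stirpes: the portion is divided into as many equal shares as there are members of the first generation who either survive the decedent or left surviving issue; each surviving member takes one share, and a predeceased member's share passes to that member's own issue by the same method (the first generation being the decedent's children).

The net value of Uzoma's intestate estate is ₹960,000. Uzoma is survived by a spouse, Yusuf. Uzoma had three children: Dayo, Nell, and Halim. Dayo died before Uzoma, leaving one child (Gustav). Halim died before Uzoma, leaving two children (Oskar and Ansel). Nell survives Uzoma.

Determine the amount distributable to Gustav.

The spouse counts as an additional share at the children's level, so there are 4 primary shares of ₹240,000. Yusuf takes one such share (₹240,000).
The children's combined portion (₹720,000) is divided into 3 shares of ₹240,000: Nell takes ₹240,000; Dayo's ₹240,000 share passes to Dayo's issue; Halim's ₹240,000 share passes to Halim's issue.
Dayo's share (₹240,000) passes entirely to Gustav.
Halim's share (₹240,000) is divided into 2 shares of ₹120,000: Oskar and Ansel each take ₹120,000.

Gustav receives ₹240,000.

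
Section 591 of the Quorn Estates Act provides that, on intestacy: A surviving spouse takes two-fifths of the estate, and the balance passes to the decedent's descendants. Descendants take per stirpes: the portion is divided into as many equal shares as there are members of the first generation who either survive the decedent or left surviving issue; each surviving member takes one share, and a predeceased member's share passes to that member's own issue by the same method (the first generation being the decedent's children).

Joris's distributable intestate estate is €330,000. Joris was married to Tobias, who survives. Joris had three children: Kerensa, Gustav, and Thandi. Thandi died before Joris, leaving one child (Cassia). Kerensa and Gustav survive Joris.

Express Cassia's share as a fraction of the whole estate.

Tobias takes two-fifths of €330,000 = €132,000. The remaining €198,000 passes to the descendants.
The descendants' portion (€198,000) is divided into 3 shares of €66,000: Kerensa and Gustav each take €66,000; Thandi's €66,000 share passes to Thandi's issue.
Thandi's share (€66,000) passes entirely to Cassia.

Cassia receives 1/5 of the estate.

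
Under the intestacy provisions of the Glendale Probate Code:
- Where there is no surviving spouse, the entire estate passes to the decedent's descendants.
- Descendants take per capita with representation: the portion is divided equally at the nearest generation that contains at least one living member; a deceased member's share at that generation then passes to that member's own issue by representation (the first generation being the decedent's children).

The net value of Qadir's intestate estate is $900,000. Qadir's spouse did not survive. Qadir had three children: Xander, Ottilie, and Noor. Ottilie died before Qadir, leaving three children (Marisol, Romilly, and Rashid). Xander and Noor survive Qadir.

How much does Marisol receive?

Marisol receives $100,000.

The entire $900,000 passes to the descendants.
That amount ($900,000) is divided into 3 shares of $300,000: Xander and Noor each take $300,000; Ottilie's $300,000 share passes to Ottilie's issue.
Ottilie's share ($300,000) is divided into 3 shares of $100,000: Marisol, Romilly, and Rashid each take $100,000.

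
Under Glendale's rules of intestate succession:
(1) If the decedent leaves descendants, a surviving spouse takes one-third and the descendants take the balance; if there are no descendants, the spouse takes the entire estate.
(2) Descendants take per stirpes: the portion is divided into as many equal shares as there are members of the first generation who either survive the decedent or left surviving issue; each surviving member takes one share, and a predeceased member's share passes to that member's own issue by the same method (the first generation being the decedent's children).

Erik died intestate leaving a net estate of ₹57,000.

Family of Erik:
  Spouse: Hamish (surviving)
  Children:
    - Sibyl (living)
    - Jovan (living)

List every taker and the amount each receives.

Hamish: ₹19,000; Sibyl: ₹19,000; Jovan: ₹19,000

Hamish takes one-third of ₹57,000 = ₹19,000. The remaining ₹38,000 passes to the descendants.
The descendants' portion (₹38,000) is divided into 2 shares of ₹19,000: Sibyl and Jovan each take ₹19,000.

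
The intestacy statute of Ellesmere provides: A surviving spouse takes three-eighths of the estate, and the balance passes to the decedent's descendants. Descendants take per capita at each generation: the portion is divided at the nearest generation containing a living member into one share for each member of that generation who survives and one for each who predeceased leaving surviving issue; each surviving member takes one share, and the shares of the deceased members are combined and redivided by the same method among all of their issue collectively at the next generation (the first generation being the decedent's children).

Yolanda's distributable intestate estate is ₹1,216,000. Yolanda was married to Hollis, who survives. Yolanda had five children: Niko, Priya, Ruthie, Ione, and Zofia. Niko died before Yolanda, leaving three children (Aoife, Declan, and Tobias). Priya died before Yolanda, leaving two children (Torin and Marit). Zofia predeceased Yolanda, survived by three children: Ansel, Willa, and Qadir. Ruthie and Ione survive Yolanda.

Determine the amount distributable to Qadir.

Qadir receives ₹57,000.

Hollis takes three-eighths of ₹1,216,000 = ₹456,000. The remaining ₹760,000 passes to the descendants.
The descendants' portion (₹760,000) is divided at the children's generation into 5 shares of ₹152,000. Ruthie and Ione each take ₹152,000. The 3 shares of the deceased (Niko, Priya, and Zofia) are combined into a pool of ₹456,000.
That pool (₹456,000) is divided at the grandchildren's generation equally among Aoife, Declan, Tobias, Torin, Marit, Ansel, Willa, and Qadir: ₹57,000 each.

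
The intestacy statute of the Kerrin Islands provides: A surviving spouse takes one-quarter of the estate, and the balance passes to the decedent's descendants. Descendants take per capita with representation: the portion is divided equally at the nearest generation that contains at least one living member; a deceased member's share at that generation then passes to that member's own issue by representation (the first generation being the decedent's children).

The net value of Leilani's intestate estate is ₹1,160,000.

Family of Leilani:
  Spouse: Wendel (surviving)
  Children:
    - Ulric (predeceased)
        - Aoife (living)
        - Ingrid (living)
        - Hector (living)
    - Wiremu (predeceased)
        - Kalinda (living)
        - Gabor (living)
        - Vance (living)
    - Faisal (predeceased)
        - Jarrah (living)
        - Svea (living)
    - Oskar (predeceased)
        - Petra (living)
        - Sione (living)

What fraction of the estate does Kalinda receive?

Kalinda receives 3/40 of the estate.

Wendel takes one-quarter of ₹1,160,000 = ₹290,000. The remaining ₹870,000 passes to the descendants.
No child survives, so the initial division is made at the grandchildren's generation.
The descendants' portion (₹870,000) is divided into 10 shares of ₹87,000: Aoife, Ingrid, Hector, Kalinda, Gabor, Vance, Jarrah, Svea, Petra, and Sione each take ₹87,000.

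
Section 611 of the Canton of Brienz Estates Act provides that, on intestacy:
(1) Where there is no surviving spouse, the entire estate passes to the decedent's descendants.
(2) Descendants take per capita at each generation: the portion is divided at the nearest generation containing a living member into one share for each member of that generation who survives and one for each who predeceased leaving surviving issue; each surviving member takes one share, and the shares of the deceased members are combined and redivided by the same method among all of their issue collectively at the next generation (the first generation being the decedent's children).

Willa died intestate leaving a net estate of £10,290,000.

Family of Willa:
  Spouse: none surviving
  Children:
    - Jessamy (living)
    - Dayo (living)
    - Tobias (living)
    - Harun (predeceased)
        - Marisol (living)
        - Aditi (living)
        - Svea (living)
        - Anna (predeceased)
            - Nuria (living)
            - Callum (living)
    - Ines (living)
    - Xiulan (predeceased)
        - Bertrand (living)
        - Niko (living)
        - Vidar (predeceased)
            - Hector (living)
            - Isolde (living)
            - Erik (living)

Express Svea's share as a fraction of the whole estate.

The entire £10,290,000 passes to the descendants.
That amount (£10,290,000) is divided at the children's generation into 6 shares of £1,715,000. Jessamy, Dayo, Tobias, and Ines each take £1,715,000. The 2 shares of the deceased (Harun and Xiulan) are combined into a pool of £3,430,000.
That pool (£3,430,000) is divided at the grandchildren's generation into 7 shares of £490,000. Marisol, Aditi, Svea, Bertrand, and Niko each take £490,000. The 2 shares of the deceased (Anna and Vidar) are combined into a pool of £980,000.
That pool (£980,000) is divided at the great-grandchildren's generation equally among Nuria, Callum, Hector, Isolde, and Erik: £196,000 each.

Svea receives 1/21 of the estate.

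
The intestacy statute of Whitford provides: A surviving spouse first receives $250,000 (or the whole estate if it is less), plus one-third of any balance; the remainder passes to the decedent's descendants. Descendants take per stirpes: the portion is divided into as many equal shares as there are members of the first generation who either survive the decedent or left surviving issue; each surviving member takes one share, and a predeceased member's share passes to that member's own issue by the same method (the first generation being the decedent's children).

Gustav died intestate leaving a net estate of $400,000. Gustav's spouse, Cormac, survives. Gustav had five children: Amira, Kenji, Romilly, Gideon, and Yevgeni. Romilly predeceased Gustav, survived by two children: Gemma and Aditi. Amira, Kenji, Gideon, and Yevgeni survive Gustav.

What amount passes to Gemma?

Cormac first takes $250,000, leaving a balance of $150,000. Cormac then takes one-third of the balance ($50,000), for a total of $300,000. The remaining $100,000 passes to the descendants.
The descendants' portion ($100,000) is divided into 5 shares of $20,000: Amira, Kenji, Gideon, and Yevgeni each take $20,000; Romilly's $20,000 share passes to Romilly's issue.
Romilly's share ($20,000) is divided into 2 shares of $10,000: Gemma and Aditi each take $10,000.

Gemma receives $10,000.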